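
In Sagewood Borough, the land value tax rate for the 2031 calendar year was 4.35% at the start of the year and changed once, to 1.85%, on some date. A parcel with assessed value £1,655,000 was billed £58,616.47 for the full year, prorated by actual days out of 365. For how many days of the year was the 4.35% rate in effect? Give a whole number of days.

Let d = days at the first rate; then 365 − d days at the second rate.
£1,655,000 × [4.35%·d + 1.85%·(365−d)] / 365 = £58,616.47
Solving gives d = 247, so the new rate took effect on September 5, 2031.

247 days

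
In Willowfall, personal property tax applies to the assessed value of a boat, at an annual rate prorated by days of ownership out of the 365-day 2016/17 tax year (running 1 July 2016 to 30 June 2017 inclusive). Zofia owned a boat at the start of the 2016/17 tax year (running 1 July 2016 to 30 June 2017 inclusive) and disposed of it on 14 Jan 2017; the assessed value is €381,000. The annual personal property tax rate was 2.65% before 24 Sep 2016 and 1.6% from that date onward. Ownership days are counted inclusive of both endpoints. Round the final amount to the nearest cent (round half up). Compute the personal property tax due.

1 Jul – 23 Sep 2016: 85 days at 2.65% → €381,000 × 2.65% × 85/365 = €2,351.2397
24 Sep 2016 – 14 Jan 2017: 113 days at 1.6% → €381,000 × 1.6% × 113/365 = €1,887.2548
Total = €4,238.4945

€4,238.49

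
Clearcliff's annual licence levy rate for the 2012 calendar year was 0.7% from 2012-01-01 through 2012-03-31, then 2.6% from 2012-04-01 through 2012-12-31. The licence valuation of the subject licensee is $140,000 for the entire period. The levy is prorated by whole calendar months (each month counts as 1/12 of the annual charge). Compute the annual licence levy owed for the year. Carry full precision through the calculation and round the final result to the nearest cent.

$2,975.00

2012-01-01 to 2012-03-31: 3 months at 0.7% → $140,000 × 0.7% × 3/12 = $245.0000
2012-04-01 to 2012-12-31: 9 months at 2.6% → $140,000 × 2.6% × 9/12 = $2,730.0000
Total = $2,975.0000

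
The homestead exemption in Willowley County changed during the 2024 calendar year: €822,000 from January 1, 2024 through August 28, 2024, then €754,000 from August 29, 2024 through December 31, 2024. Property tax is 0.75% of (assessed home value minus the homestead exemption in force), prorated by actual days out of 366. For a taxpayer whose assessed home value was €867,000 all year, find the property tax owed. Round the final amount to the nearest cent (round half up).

January 1 – August 28, 2024: 241 days, exemption €822,000 → (€867,000 − €822,000) × 0.75% × 241/366 = €222.2336
August 29 – December 31, 2024: 125 days, exemption €754,000 → (€867,000 − €754,000) × 0.75% × 125/366 = €289.4467
Total = €511.6803

€511.68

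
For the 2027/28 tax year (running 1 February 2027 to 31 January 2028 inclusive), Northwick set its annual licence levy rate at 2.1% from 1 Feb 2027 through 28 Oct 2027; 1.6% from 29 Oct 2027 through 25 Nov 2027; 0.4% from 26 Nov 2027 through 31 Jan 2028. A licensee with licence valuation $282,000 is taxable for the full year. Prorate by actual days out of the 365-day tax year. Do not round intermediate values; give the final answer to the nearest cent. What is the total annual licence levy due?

1 Feb – 28 Oct 2027: 270 days at 2.1% → $282,000 × 2.1% × 270/365 = $4,380.6575
29 Oct – 25 Nov 2027: 28 days at 1.6% → $282,000 × 1.6% × 28/365 = $346.1260
26 Nov 2027 – 31 Jan 2028: 67 days at 0.4% → $282,000 × 0.4% × 67/365 = $207.0575
Total = $4,933.8411

$4,933.84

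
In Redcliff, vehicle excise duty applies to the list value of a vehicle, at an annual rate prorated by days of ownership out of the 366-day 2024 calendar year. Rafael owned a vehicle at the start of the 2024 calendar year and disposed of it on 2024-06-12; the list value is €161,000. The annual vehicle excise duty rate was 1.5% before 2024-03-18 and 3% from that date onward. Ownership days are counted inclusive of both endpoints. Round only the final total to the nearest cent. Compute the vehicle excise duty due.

2024-01-01 to 2024-03-17: 77 days at 1.5% → €161,000 × 1.5% × 77/366 = €508.0738
2024-03-18 to 2024-06-12: 87 days at 3% → €161,000 × 3% × 87/366 = €1,148.1148
Total = €1,656.1885

€1,656.19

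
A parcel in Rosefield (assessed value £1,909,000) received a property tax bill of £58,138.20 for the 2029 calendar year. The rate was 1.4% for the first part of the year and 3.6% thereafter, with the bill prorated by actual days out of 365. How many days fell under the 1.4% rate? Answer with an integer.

92 days

Let d = days at the first rate; then 365 − d days at the second rate.
£1,909,000 × [1.4%·d + 3.6%·(365−d)] / 365 = £58,138.20
Solving gives d = 92, so the new rate took effect on 3 April 2029.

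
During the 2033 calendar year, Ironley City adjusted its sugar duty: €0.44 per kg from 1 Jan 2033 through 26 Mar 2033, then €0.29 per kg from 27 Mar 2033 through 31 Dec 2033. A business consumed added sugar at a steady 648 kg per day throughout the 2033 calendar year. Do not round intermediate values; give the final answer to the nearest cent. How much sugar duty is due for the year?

1 Jan – 26 Mar 2033: 85 days × 648 kg/day = 55,080 kg at €0.44/kg → €24235.20
27 Mar – 31 Dec 2033: 280 days × 648 kg/day = 181,440 kg at €0.29/kg → €52617.60

€76852.80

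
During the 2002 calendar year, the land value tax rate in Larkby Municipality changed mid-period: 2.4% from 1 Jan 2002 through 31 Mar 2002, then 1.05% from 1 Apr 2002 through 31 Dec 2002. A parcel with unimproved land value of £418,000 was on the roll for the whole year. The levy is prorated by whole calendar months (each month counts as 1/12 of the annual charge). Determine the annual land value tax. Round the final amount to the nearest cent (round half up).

1 Jan – 31 Mar 2002: 3 months at 2.4% → £418,000 × 2.4% × 3/12 = £2,508.0000
1 Apr – 31 Dec 2002: 9 months at 1.05% → £418,000 × 1.05% × 9/12 = £3,291.7500
Total = £5,799.7500

£5,799.75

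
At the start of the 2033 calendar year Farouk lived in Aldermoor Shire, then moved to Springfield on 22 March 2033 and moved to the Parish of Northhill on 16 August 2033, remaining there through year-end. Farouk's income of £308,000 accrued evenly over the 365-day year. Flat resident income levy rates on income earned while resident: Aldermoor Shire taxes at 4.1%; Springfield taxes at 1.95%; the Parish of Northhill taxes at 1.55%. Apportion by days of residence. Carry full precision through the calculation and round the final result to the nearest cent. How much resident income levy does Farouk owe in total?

£6,991.60

Aldermoor Shire, 1 January – 21 March 2033: 80 days → £308,000 × 4.1% × 80/365 = £2,767.7808
Springfield, 22 March – 15 August 2033: 147 days → £308,000 × 1.95% × 147/365 = £2,418.8548
The Parish of Northhill, 16 August – 31 December 2033: 138 days → £308,000 × 1.55% × 138/365 = £1,804.9644
Total = £6,991.6000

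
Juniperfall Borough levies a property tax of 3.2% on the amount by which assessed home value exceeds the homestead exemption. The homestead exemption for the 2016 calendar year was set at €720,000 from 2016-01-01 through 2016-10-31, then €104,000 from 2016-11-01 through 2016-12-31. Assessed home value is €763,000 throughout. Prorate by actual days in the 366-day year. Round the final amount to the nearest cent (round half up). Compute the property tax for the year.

2016-01-01 to 2016-10-31: 305 days, exemption €720,000 → (€763,000 − €720,000) × 3.2% × 305/366 = €1,146.6667
2016-11-01 to 2016-12-31: 61 days, exemption €104,000 → (€763,000 − €104,000) × 3.2% × 61/366 = €3,514.6667
Total = €4,661.3333

€4,661.33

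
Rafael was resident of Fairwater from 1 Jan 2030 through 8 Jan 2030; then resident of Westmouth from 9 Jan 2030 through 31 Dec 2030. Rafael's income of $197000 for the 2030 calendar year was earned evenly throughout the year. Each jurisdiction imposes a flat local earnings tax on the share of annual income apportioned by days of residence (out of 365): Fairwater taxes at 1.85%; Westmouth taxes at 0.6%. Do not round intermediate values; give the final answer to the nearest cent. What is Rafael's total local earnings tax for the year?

Fairwater, 1 Jan – 8 Jan 2030: 8 days → $197000 × 1.85% × 8/365 = $79.8795
Westmouth, 9 Jan – 31 Dec 2030: 357 days → $197000 × 0.6% × 357/365 = $1156.0932
Total = $1235.9726

$1235.97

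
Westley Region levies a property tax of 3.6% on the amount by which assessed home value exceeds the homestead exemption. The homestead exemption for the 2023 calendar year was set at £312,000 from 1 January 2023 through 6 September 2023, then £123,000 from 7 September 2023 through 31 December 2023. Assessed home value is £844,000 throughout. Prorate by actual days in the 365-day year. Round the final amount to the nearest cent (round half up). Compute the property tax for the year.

£21,314.37

1 January – 6 September 2023: 249 days, exemption £312,000 → (£844,000 − £312,000) × 3.6% × 249/365 = £13,065.3370
7 September – 31 December 2023: 116 days, exemption £123,000 → (£844,000 − £123,000) × 3.6% × 116/365 = £8,249.0301
Total = £21,314.3671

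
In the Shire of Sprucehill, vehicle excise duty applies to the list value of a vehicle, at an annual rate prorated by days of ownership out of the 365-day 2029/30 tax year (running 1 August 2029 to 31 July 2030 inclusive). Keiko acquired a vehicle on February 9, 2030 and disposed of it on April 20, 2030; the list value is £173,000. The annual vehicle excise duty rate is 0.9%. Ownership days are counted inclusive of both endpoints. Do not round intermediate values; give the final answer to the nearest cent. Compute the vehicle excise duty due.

£302.87

Days held (February 9 – April 20, 2030): 71 out of 365
Tax = £173,000 × 0.9% × 71/365 = £302.8685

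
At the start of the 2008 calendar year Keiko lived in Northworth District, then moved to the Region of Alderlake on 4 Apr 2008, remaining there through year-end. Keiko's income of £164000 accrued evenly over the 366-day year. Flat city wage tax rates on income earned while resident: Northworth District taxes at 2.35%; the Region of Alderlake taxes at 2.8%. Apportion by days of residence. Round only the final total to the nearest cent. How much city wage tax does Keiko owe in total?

£4402.46

Northworth District, 1 Jan – 3 Apr 2008: 94 days → £164000 × 2.35% × 94/366 = £989.8251
The Region of Alderlake, 4 Apr – 31 Dec 2008: 272 days → £164000 × 2.8% × 272/366 = £3412.6339
Total = £4402.4590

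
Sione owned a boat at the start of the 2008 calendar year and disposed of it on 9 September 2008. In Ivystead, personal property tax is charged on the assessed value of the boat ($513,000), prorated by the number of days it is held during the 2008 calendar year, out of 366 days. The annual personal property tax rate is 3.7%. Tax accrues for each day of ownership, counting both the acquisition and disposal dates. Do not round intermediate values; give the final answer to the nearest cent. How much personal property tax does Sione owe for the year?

$13,120.75

Days held (1 January – 9 September 2008): 253 out of 366
Tax = $513,000 × 3.7% × 253/366 = $13,120.7459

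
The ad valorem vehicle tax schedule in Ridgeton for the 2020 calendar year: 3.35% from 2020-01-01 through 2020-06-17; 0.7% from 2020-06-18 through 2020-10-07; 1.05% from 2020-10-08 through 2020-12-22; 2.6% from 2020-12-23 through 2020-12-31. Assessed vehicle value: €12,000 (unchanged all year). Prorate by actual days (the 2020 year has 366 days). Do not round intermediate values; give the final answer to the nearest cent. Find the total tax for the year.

2020-01-01 to 2020-06-17: 169 days at 3.35% → €12,000 × 3.35% × 169/366 = €185.6230
2020-06-18 to 2020-10-07: 112 days at 0.7% → €12,000 × 0.7% × 112/366 = €25.7049
2020-10-08 to 2020-12-22: 76 days at 1.05% → €12,000 × 1.05% × 76/366 = €26.1639
2020-12-23 to 2020-12-31: 9 days at 2.6% → €12,000 × 2.6% × 9/366 = €7.6721
Total = €245.1639

€245.16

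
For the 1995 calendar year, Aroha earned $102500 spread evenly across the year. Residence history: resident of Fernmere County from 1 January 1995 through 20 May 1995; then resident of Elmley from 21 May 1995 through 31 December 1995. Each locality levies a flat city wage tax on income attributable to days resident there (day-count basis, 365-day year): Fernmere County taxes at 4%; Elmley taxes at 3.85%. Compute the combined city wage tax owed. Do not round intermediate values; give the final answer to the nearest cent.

$4005.22

Fernmere County, 1 January – 20 May 1995: 140 days → $102500 × 4% × 140/365 = $1572.6027
Elmley, 21 May – 31 December 1995: 225 days → $102500 × 3.85% × 225/365 = $2432.6199
Total = $4005.2226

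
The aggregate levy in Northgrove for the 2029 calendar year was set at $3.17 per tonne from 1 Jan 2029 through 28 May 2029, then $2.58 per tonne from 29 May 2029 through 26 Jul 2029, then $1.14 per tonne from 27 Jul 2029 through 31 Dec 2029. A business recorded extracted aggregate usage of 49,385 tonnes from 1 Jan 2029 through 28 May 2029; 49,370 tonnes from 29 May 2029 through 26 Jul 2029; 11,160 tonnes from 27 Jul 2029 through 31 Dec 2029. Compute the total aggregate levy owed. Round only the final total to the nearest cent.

1 Jan – 28 May 2029: 49,385 tonnes at $3.17/tonne → $156,550.45
29 May – 26 Jul 2029: 49,370 tonnes at $2.58/tonne → $127,374.60
27 Jul – 31 Dec 2029: 11,160 tonnes at $1.14/tonne → $12,722.40

$296,647.45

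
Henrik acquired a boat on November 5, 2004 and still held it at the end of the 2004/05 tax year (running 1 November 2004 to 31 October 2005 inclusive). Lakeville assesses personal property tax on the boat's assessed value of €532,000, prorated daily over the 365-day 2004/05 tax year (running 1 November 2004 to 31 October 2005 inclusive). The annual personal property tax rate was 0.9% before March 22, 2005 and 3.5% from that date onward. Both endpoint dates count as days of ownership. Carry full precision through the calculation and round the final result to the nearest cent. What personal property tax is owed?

November 5, 2004 – March 21, 2005: 137 days at 0.9% → €532,000 × 0.9% × 137/365 = €1,797.1397
March 22 – October 31, 2005: 224 days at 3.5% → €532,000 × 3.5% × 224/365 = €11,427.0685
Total = €13,224.2082

€13,224.21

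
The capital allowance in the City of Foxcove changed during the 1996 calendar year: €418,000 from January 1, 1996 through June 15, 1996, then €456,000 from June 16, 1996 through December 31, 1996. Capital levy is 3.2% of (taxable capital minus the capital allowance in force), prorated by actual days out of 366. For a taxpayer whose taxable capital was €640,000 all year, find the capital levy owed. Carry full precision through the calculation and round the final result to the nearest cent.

January 1 – June 15, 1996: 167 days, exemption €418,000 → (€640,000 − €418,000) × 3.2% × 167/366 = €3,241.4426
June 16 – December 31, 1996: 199 days, exemption €456,000 → (€640,000 − €456,000) × 3.2% × 199/366 = €3,201.3989
Total = €6,442.8415

€6,442.84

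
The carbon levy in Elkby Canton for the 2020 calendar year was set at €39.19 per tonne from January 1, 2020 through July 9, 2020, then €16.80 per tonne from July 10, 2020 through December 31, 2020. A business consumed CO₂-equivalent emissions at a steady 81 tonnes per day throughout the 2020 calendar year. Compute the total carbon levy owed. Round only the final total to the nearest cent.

€844448.49

January 1 – July 9, 2020: 191 days × 81 tonnes/day = 15,471 tonnes at €39.19/tonne → €606308.49
July 10 – December 31, 2020: 175 days × 81 tonnes/day = 14,175 tonnes at €16.80/tonne → €238140.00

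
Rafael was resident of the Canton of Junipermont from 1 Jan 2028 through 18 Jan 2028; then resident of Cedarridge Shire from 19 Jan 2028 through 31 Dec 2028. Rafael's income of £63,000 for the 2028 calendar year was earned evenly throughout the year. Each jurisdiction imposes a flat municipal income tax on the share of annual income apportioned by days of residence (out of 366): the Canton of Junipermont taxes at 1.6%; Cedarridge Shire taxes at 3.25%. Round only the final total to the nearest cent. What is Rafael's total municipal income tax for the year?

£1,996.38

The Canton of Junipermont, 1 Jan – 18 Jan 2028: 18 days → £63,000 × 1.6% × 18/366 = £49.5738
Cedarridge Shire, 19 Jan – 31 Dec 2028: 348 days → £63,000 × 3.25% × 348/366 = £1,946.8033
Total = £1,996.3770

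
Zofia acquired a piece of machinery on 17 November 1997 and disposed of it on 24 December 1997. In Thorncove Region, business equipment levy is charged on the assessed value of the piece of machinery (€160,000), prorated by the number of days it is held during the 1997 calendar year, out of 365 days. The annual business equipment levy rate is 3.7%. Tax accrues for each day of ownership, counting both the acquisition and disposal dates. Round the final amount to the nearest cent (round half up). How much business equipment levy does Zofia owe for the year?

Days held (17 November – 24 December 1997): 38 out of 365
Tax = €160,000 × 3.7% × 38/365 = €616.3288

€616.33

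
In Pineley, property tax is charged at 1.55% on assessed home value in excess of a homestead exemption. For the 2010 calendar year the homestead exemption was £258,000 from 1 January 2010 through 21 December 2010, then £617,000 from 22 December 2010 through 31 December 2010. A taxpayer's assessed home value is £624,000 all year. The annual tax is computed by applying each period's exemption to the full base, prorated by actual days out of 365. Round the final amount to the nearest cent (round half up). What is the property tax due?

1 January – 21 December 2010: 355 days, exemption £258,000 → (£624,000 − £258,000) × 1.55% × 355/365 = £5,517.5753
22 December – 31 December 2010: 10 days, exemption £617,000 → (£624,000 − £617,000) × 1.55% × 10/365 = £2.9726
Total = £5,520.5479

£5,520.55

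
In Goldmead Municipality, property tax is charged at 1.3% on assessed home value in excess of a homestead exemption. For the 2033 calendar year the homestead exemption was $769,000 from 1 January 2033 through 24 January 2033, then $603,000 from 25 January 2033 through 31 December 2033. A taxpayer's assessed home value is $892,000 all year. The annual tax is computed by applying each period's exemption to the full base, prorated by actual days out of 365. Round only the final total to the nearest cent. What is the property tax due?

$3,615.10

1 January – 24 January 2033: 24 days, exemption $769,000 → ($892,000 − $769,000) × 1.3% × 24/365 = $105.1397
25 January – 31 December 2033: 341 days, exemption $603,000 → ($892,000 − $603,000) × 1.3% × 341/365 = $3,509.9644
Total = $3,615.1041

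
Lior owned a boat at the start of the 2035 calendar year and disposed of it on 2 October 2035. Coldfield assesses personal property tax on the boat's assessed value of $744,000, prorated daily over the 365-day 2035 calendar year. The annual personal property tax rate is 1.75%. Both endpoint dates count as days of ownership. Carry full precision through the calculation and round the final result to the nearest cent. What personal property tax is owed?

$9,809.59

Days held (1 January – 2 October 2035): 275 out of 365
Tax = $744,000 × 1.75% × 275/365 = $9,809.5890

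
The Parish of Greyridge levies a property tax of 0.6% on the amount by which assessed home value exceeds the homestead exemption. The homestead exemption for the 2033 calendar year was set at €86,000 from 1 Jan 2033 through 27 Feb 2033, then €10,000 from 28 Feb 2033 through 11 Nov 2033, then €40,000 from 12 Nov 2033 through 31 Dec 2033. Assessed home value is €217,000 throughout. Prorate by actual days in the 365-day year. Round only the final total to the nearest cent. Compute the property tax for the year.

1 Jan – 27 Feb 2033: 58 days, exemption €86,000 → (€217,000 − €86,000) × 0.6% × 58/365 = €124.8986
28 Feb – 11 Nov 2033: 257 days, exemption €10,000 → (€217,000 − €10,000) × 0.6% × 257/365 = €874.5041
12 Nov – 31 Dec 2033: 50 days, exemption €40,000 → (€217,000 − €40,000) × 0.6% × 50/365 = €145.4795
Total = €1,144.8822

€1,144.88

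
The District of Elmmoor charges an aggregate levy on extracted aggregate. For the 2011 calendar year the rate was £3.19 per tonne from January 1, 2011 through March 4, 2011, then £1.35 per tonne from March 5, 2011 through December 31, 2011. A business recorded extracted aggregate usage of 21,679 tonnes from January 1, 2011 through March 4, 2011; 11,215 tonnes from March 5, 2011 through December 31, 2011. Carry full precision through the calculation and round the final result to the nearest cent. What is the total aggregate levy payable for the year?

January 1 – March 4, 2011: 21,679 tonnes at £3.19/tonne → £69,156.01
March 5 – December 31, 2011: 11,215 tonnes at £1.35/tonne → £15,140.25

£84,296.26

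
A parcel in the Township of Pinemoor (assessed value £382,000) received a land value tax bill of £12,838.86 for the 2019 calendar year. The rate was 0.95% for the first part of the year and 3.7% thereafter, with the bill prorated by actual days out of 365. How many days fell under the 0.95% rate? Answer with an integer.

Let d = days at the first rate; then 365 − d days at the second rate.
£382,000 × [0.95%·d + 3.7%·(365−d)] / 365 = £12,838.86
Solving gives d = 45, so the new rate took effect on February 15, 2019.

45 days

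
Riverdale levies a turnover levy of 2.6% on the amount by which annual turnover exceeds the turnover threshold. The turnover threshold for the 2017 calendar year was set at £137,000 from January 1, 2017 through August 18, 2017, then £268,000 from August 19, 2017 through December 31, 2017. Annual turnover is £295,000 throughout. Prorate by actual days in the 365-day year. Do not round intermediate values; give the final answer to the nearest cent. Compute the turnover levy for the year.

£2,848.25

January 1 – August 18, 2017: 230 days, exemption £137,000 → (£295,000 − £137,000) × 2.6% × 230/365 = £2,588.6027
August 19 – December 31, 2017: 135 days, exemption £268,000 → (£295,000 − £268,000) × 2.6% × 135/365 = £259.6438
Total = £2,848.2466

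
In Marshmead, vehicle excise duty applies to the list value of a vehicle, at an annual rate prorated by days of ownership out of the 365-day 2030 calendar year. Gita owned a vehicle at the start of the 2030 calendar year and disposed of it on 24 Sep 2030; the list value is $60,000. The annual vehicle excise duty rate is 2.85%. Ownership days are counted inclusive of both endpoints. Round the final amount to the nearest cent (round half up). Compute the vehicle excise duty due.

Days held (1 Jan – 24 Sep 2030): 267 out of 365
Tax = $60,000 × 2.85% × 267/365 = $1,250.8767

$1,250.88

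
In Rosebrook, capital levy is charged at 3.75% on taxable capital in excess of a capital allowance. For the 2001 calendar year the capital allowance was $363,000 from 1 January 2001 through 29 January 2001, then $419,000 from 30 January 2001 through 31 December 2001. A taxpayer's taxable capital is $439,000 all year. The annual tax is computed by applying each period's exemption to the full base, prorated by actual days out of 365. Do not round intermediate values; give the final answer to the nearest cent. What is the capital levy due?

$916.85

1 January – 29 January 2001: 29 days, exemption $363,000 → ($439,000 − $363,000) × 3.75% × 29/365 = $226.4384
30 January – 31 December 2001: 336 days, exemption $419,000 → ($439,000 − $419,000) × 3.75% × 336/365 = $690.4110
Total = $916.8493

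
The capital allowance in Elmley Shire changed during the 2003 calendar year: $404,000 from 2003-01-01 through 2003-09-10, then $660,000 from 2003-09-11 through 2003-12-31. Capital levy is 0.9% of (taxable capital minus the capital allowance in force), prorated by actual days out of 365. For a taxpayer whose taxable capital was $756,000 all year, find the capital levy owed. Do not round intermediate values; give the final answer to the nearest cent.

2003-01-01 to 2003-09-10: 253 days, exemption $404,000 → ($756,000 − $404,000) × 0.9% × 253/365 = $2,195.9014
2003-09-11 to 2003-12-31: 112 days, exemption $660,000 → ($756,000 − $660,000) × 0.9% × 112/365 = $265.1178
Total = $2,461.0192

$2,461.02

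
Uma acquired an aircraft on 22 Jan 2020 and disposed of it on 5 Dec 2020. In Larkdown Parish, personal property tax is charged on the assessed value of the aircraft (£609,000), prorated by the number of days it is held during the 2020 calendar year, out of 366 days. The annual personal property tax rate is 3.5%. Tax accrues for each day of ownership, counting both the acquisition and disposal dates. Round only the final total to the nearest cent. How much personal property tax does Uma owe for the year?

£18,577.83

Days held (22 Jan – 5 Dec 2020): 319 out of 366
Tax = £609,000 × 3.5% × 319/366 = £18,577.8279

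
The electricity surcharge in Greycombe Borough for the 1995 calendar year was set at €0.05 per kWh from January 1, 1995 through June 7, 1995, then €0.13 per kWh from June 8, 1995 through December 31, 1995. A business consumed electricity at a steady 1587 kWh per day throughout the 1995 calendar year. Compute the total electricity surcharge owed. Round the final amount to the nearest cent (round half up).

€55,243.47

January 1 – June 7, 1995: 158 days × 1587 kWh/day = 250,746 kWh at €0.05/kWh → €12,537.30
June 8 – December 31, 1995: 207 days × 1587 kWh/day = 328,509 kWh at €0.13/kWh → €42,706.17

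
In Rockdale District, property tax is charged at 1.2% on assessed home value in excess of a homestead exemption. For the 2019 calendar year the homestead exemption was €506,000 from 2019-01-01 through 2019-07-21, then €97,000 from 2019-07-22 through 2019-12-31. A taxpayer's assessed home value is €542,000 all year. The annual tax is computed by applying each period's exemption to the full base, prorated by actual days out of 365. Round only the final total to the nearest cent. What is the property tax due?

2019-01-01 to 2019-07-21: 202 days, exemption €506,000 → (€542,000 − €506,000) × 1.2% × 202/365 = €239.0795
2019-07-22 to 2019-12-31: 163 days, exemption €97,000 → (€542,000 − €97,000) × 1.2% × 163/365 = €2,384.7123
Total = €2,623.7918

€2,623.79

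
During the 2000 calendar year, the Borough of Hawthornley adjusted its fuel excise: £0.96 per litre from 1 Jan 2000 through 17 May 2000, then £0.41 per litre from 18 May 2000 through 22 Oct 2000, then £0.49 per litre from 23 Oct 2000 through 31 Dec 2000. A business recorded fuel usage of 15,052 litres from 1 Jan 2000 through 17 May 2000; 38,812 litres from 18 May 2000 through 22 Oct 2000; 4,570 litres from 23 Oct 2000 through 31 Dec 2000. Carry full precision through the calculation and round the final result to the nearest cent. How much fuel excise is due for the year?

1 Jan – 17 May 2000: 15,052 litres at £0.96/litre → £14,449.92
18 May – 22 Oct 2000: 38,812 litres at £0.41/litre → £15,912.92
23 Oct – 31 Dec 2000: 4,570 litres at £0.49/litre → £2,239.30

£32,602.14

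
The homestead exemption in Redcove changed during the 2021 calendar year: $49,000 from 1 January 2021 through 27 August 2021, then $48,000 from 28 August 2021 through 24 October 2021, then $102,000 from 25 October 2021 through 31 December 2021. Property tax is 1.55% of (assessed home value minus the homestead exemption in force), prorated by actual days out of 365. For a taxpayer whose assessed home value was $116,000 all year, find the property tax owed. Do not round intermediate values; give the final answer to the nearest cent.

1 January – 27 August 2021: 239 days, exemption $49,000 → ($116,000 − $49,000) × 1.55% × 239/365 = $680.0041
28 August – 24 October 2021: 58 days, exemption $48,000 → ($116,000 − $48,000) × 1.55% × 58/365 = $167.4849
25 October – 31 December 2021: 68 days, exemption $102,000 → ($116,000 − $102,000) × 1.55% × 68/365 = $40.4274
Total = $887.9164

$887.92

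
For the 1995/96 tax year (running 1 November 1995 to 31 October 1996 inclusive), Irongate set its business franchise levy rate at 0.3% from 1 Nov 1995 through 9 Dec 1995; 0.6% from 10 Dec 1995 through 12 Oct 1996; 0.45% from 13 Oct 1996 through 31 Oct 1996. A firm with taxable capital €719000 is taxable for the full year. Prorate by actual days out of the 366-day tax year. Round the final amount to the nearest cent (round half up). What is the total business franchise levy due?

1 Nov – 9 Dec 1995: 39 days at 0.3% → €719000 × 0.3% × 39/366 = €229.8443
10 Dec 1995 – 12 Oct 1996: 308 days at 0.6% → €719000 × 0.6% × 308/366 = €3630.3607
13 Oct – 31 Oct 1996: 19 days at 0.45% → €719000 × 0.45% × 19/366 = €167.9631
Total = €4028.1680

€4028.17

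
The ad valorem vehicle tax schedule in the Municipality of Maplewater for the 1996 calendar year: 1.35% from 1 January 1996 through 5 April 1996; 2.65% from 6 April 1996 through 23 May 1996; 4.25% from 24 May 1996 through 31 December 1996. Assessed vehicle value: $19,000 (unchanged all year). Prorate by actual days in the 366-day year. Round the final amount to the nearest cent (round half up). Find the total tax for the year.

$623.11

1 January – 5 April 1996: 96 days at 1.35% → $19,000 × 1.35% × 96/366 = $67.2787
6 April – 23 May 1996: 48 days at 2.65% → $19,000 × 2.65% × 48/366 = $66.0328
24 May – 31 December 1996: 222 days at 4.25% → $19,000 × 4.25% × 222/366 = $489.7951
Total = $623.1066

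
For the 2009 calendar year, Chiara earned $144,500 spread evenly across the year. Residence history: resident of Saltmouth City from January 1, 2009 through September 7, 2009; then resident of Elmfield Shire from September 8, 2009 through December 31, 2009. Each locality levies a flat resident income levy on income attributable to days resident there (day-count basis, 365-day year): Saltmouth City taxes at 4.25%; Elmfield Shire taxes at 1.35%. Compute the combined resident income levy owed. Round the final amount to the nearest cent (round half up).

$4,820.96

Saltmouth City, January 1 – September 7, 2009: 250 days → $144,500 × 4.25% × 250/365 = $4,206.3356
Elmfield Shire, September 8 – December 31, 2009: 115 days → $144,500 × 1.35% × 115/365 = $614.6199
Total = $4,820.9555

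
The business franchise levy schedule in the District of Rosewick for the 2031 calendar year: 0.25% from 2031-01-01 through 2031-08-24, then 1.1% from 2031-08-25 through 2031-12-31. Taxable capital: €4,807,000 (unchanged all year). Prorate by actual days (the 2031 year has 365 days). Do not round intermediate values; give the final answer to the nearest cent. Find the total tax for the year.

€26,458.25

2031-01-01 to 2031-08-24: 236 days at 0.25% → €4,807,000 × 0.25% × 236/365 = €7,770.2192
2031-08-25 to 2031-12-31: 129 days at 1.1% → €4,807,000 × 1.1% × 129/365 = €18,688.0356
Total = €26,458.2548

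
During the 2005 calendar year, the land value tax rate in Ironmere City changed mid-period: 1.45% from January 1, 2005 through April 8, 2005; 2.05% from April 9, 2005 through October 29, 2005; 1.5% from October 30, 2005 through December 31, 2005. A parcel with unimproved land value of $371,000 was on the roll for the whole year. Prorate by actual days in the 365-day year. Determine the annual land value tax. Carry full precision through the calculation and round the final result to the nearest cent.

$6,655.64

January 1 – April 8, 2005: 98 days at 1.45% → $371,000 × 1.45% × 98/365 = $1,444.3589
April 9 – October 29, 2005: 204 days at 2.05% → $371,000 × 2.05% × 204/365 = $4,250.7452
October 30 – December 31, 2005: 63 days at 1.5% → $371,000 × 1.5% × 63/365 = $960.5342
Total = $6,655.6384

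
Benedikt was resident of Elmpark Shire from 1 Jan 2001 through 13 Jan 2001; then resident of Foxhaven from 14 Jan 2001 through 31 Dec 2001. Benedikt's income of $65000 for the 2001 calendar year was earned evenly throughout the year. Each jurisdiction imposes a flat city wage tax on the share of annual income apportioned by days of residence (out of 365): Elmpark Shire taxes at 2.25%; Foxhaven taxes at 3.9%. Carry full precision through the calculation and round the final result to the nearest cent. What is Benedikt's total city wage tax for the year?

Elmpark Shire, 1 Jan – 13 Jan 2001: 13 days → $65000 × 2.25% × 13/365 = $52.0890
Foxhaven, 14 Jan – 31 Dec 2001: 352 days → $65000 × 3.9% × 352/365 = $2444.7123
Total = $2496.8014

$2496.80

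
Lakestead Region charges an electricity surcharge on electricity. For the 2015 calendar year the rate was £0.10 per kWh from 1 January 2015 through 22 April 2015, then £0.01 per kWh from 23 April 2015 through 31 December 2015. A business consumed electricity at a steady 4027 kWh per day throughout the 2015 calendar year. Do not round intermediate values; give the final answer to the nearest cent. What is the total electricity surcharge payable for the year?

£55,290.71

1 January – 22 April 2015: 112 days × 4027 kWh/day = 451,024 kWh at £0.10/kWh → £45,102.40
23 April – 31 December 2015: 253 days × 4027 kWh/day = 1,018,831 kWh at £0.01/kWh → £10,188.31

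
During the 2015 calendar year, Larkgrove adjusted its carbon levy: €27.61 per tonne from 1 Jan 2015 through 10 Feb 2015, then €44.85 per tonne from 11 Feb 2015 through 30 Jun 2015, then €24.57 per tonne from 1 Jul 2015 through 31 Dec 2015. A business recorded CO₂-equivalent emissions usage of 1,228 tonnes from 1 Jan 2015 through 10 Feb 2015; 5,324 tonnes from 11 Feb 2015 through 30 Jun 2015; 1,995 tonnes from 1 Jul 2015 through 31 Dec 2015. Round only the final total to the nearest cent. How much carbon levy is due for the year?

1 Jan – 10 Feb 2015: 1,228 tonnes at €27.61/tonne → €33,905.08
11 Feb – 30 Jun 2015: 5,324 tonnes at €44.85/tonne → €238,781.40
1 Jul – 31 Dec 2015: 1,995 tonnes at €24.57/tonne → €49,017.15

€321,703.63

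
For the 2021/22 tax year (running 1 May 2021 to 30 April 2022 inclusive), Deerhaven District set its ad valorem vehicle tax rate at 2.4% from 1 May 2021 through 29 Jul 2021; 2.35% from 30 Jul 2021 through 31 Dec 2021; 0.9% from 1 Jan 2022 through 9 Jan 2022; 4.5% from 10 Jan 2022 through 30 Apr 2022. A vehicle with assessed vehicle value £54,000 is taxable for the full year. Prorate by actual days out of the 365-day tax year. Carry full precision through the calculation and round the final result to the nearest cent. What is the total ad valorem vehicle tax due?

£1,609.42

1 May – 29 Jul 2021: 90 days at 2.4% → £54,000 × 2.4% × 90/365 = £319.5616
30 Jul – 31 Dec 2021: 155 days at 2.35% → £54,000 × 2.35% × 155/365 = £538.8904
1 Jan – 9 Jan 2022: 9 days at 0.9% → £54,000 × 0.9% × 9/365 = £11.9836
10 Jan – 30 Apr 2022: 111 days at 4.5% → £54,000 × 4.5% × 111/365 = £738.9863
Total = £1,609.4219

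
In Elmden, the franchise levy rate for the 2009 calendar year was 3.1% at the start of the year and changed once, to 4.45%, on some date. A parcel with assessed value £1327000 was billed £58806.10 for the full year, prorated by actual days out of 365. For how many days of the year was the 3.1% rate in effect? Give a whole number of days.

Let d = days at the first rate; then 365 − d days at the second rate.
£1327000 × [3.1%·d + 4.45%·(365−d)] / 365 = £58806.10
Solving gives d = 5, so the new rate took effect on January 6, 2009.

5 days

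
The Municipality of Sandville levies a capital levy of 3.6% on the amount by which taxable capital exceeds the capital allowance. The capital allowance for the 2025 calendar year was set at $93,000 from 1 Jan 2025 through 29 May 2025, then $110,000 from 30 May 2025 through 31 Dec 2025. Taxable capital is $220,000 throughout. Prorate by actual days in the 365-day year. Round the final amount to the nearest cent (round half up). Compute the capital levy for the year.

1 Jan – 29 May 2025: 149 days, exemption $93,000 → ($220,000 − $93,000) × 3.6% × 149/365 = $1,866.3781
30 May – 31 Dec 2025: 216 days, exemption $110,000 → ($220,000 − $110,000) × 3.6% × 216/365 = $2,343.4521
Total = $4,209.8301

$4,209.83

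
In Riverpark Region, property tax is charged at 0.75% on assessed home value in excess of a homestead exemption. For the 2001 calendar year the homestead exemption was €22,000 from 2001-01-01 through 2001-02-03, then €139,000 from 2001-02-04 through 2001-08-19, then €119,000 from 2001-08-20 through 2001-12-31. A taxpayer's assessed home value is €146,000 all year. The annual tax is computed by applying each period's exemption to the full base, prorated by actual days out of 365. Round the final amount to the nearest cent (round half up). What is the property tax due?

€189.31

2001-01-01 to 2001-02-03: 34 days, exemption €22,000 → (€146,000 − €22,000) × 0.75% × 34/365 = €86.6301
2001-02-04 to 2001-08-19: 197 days, exemption €139,000 → (€146,000 − €139,000) × 0.75% × 197/365 = €28.3356
2001-08-20 to 2001-12-31: 134 days, exemption €119,000 → (€146,000 − €119,000) × 0.75% × 134/365 = €74.3425
Total = €189.3082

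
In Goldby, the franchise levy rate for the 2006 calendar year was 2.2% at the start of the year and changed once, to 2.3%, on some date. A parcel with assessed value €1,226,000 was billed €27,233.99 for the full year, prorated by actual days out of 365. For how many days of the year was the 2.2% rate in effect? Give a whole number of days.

Let d = days at the first rate; then 365 − d days at the second rate.
€1,226,000 × [2.2%·d + 2.3%·(365−d)] / 365 = €27,233.99
Solving gives d = 287, so the new rate took effect on 15 Oct 2006.

287 days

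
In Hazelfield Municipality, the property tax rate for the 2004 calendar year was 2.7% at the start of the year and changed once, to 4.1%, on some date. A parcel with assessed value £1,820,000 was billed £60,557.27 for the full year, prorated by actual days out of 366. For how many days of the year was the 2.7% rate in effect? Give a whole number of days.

202 days

Let d = days at the first rate; then 366 − d days at the second rate.
£1,820,000 × [2.7%·d + 4.1%·(366−d)] / 366 = £60,557.27
Solving gives d = 202, so the new rate took effect on 21 July 2004.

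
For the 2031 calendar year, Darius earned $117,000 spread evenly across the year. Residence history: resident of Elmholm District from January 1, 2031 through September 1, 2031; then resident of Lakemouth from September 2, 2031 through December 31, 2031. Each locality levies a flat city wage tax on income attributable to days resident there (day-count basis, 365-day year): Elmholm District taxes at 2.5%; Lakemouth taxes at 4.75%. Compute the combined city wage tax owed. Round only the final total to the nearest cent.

Elmholm District, January 1 – September 1, 2031: 244 days → $117,000 × 2.5% × 244/365 = $1,955.3425
Lakemouth, September 2 – December 31, 2031: 121 days → $117,000 × 4.75% × 121/365 = $1,842.3493
Total = $3,797.6918

$3,797.69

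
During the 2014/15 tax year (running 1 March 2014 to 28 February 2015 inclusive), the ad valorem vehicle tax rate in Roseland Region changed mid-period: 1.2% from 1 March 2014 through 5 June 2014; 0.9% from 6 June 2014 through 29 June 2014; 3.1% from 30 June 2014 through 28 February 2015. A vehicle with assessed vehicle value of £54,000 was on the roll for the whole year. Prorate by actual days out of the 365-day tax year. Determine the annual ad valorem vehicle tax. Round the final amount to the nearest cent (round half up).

1 March – 5 June 2014: 97 days at 1.2% → £54,000 × 1.2% × 97/365 = £172.2082
6 June – 29 June 2014: 24 days at 0.9% → £54,000 × 0.9% × 24/365 = £31.9562
30 June 2014 – 28 February 2015: 244 days at 3.1% → £54,000 × 3.1% × 244/365 = £1,119.0575
Total = £1,323.2219

£1,323.22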